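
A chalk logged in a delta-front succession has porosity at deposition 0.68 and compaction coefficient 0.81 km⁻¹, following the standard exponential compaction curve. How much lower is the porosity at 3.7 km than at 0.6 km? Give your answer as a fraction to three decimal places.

0.384

φ(0.6) = 0.68·e^(−0.81×0.6) = 0.4183
φ(3.7) = 0.68·e^(−0.81×3.7) = 0.0340
Δφ = 0.4183 − 0.0340 = 0.3843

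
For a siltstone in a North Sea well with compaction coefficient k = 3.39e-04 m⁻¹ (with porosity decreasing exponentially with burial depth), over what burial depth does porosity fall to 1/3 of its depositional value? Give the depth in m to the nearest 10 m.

Working in km (1 km = 1000 m; k in km⁻¹ = k in m⁻¹ × 1000):
φ/φ₀ = 1/3 ⇒ exp(−k·z) = 1/3 ⇒ z = ln(3) / k
z = 1.0986 / 0.339 = 3.241 km

3240 m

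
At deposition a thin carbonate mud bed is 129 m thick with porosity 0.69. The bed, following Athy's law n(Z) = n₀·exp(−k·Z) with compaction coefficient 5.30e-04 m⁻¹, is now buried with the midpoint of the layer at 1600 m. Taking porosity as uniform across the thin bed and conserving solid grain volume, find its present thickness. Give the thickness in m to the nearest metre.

Working in km (1 km = 1000 m; k in km⁻¹ = k in m⁻¹ × 1000):
Porosity at 1.6 km: n = 0.69·exp(−0.53×1.6) = 0.2955
Solid-volume conservation: h(1−n) = h₀(1−n₀) ⇒ h = h₀·(1−n₀)/(1−n)
h = 0.129 × (1 − 0.69)/(1 − 0.2955) = 0.129 × 0.4400 = 0.0568 km

57 m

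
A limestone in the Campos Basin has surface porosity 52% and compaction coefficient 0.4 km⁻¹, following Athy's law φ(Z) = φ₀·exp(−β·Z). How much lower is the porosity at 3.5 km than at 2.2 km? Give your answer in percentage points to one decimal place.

φ(2.2) = 0.52·e^(−0.4×2.2) = 0.2157
φ(3.5) = 0.52·e^(−0.4×3.5) = 0.1282
Δφ = 0.2157 − 0.1282 = 0.0875

8.7 percentage points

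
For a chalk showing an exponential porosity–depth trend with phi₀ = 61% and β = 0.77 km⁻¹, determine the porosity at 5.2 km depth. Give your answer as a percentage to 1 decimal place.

phi = phi₀·exp(−β·Z) = 0.61 × exp(−0.77 × 5.2) = 0.61 × exp(−4.004)
  = 0.61 × 0.0182 = 0.0111

1.1%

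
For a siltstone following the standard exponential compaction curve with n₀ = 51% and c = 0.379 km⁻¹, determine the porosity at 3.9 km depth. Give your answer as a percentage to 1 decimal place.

11.6%

n = n₀·exp(−c·z) = 0.51 × exp(−0.379 × 3.9) = 0.51 × exp(−1.478)
  = 0.51 × 0.2281 = 0.1163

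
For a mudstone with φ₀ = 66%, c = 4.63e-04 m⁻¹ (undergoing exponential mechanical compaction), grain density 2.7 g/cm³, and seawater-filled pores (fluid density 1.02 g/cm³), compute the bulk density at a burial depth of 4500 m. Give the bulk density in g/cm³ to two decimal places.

Working in km (1 km = 1000 m; c in km⁻¹ = c in m⁻¹ × 1000):
Porosity at depth: φ = 0.66·exp(−0.463×4.5) = 0.66×0.1245 = 0.0822
Bulk density: ρ_b = (1−φ)ρ_g + φ·ρ_f = 0.9178×2.7 + 0.0822×1.02
       = 2.478 + 0.084 = 2.562 g/cm³

2.56 g/cm³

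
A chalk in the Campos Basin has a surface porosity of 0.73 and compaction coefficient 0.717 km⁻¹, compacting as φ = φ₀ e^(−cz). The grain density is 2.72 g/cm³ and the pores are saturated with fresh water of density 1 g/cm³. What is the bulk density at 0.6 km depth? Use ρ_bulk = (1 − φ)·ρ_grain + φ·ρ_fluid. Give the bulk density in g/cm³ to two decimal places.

Porosity at depth: φ = 0.73·exp(−0.717×0.6) = 0.73×0.6504 = 0.4748
Bulk density: ρ_b = (1−φ)ρ_g + φ·ρ_f = 0.5252×2.72 + 0.4748×1
       = 1.429 + 0.475 = 1.903 g/cm³

1.90 g/cm³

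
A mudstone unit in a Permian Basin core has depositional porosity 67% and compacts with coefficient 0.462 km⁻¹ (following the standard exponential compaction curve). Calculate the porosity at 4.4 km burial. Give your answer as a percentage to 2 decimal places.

8.77%

n = n₀·exp(−k·d) = 0.67 × exp(−0.462 × 4.4) = 0.67 × exp(−2.033)
  = 0.67 × 0.1310 = 0.0877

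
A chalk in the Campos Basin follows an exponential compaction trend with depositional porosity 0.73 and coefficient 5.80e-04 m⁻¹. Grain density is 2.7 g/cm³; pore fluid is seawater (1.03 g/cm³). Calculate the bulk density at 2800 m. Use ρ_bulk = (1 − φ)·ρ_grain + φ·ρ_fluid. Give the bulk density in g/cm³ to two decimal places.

2.46 g/cm³

Working in km (1 km = 1000 m; c in km⁻¹ = c in m⁻¹ × 1000):
Porosity at depth: phi = 0.73·exp(−0.58×2.8) = 0.73×0.1971 = 0.1439
Bulk density: ρ_b = (1−phi)ρ_g + phi·ρ_f = 0.8561×2.7 + 0.1439×1.03
       = 2.311 + 0.148 = 2.460 g/cm³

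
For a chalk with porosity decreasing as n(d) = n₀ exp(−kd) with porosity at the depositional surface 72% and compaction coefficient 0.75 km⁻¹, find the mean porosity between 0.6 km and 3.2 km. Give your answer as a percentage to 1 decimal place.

20.2%

⟨n⟩ = (1/(d₂−d₁)) ∫ n₀ e^(−kd) dd = n₀·(e^(−k·d₁) − e^(−k·d₂)) / (k·(d₂−d₁))
e^(−0.75×0.6) = 0.6376; e^(−0.75×3.2) = 0.0907
⟨n⟩ = 0.72 × (0.6376 − 0.0907) / (0.75 × 2.6) = 0.72 × 0.2805 = 0.2019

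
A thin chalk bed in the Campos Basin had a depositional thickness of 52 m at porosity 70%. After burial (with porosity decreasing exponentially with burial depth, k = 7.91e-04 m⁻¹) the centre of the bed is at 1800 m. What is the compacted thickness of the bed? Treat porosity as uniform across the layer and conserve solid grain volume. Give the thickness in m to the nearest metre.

Working in km (1 km = 1000 m; k in km⁻¹ = k in m⁻¹ × 1000):
Porosity at 1.8 km: n = 0.7·exp(−0.791×1.8) = 0.1686
Solid-volume conservation: h(1−n) = h₀(1−n₀) ⇒ h = h₀·(1−n₀)/(1−n)
h = 0.052 × (1 − 0.7)/(1 − 0.1686) = 0.052 × 0.3608 = 0.0188 km

19 m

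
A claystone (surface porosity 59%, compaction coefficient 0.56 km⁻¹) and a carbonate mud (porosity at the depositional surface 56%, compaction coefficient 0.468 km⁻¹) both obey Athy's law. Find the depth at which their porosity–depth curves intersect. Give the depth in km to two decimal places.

0.57 km

Set n₀ₐ e^(−cₐd) = n₀ᵦ e^(−cᵦd) ⇒ ln(n₀ₐ/n₀ᵦ) = (cₐ − cᵦ)·d
d = ln(0.59/0.56) / (0.56 − 0.468) = 0.0522 / 0.092 = 0.567 km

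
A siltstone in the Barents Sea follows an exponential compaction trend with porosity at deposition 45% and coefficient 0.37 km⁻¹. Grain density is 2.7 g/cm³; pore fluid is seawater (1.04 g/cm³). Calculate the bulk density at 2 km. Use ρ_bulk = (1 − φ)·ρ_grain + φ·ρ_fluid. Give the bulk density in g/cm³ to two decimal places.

Porosity at depth: phi = 0.45·exp(−0.37×2) = 0.45×0.4771 = 0.2147
Bulk density: ρ_b = (1−phi)ρ_g + phi·ρ_f = 0.7853×2.7 + 0.2147×1.04
       = 2.120 + 0.223 = 2.344 g/cm³

2.34 g/cm³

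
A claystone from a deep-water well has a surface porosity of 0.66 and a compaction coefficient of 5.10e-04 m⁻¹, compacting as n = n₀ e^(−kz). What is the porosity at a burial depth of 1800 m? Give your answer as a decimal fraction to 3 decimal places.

Working in km (1 km = 1000 m; k in km⁻¹ = k in m⁻¹ × 1000):
n = n₀·exp(−k·z) = 0.66 × exp(−0.51 × 1.8) = 0.66 × exp(−0.918)
  = 0.66 × 0.3993 = 0.2635

0.264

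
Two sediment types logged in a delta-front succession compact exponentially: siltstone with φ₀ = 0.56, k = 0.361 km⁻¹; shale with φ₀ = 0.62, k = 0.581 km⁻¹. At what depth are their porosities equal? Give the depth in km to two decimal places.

Set φ₀ₐ e^(−kₐZ) = φ₀ᵦ e^(−kᵦZ) ⇒ ln(φ₀ₐ/φ₀ᵦ) = (kₐ − kᵦ)·Z
Z = ln(0.56/0.62) / (0.361 − 0.581) = -0.1018 / -0.22 = 0.463 km

0.46 km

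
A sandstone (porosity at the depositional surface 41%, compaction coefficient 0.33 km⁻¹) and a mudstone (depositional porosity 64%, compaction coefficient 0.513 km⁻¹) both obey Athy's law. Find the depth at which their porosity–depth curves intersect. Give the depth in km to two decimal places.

Set φ₀ₐ e^(−cₐZ) = φ₀ᵦ e^(−cᵦZ) ⇒ ln(φ₀ₐ/φ₀ᵦ) = (cₐ − cᵦ)·Z
Z = ln(0.41/0.64) / (0.33 − 0.513) = -0.4453 / -0.183 = 2.433 km

2.43 km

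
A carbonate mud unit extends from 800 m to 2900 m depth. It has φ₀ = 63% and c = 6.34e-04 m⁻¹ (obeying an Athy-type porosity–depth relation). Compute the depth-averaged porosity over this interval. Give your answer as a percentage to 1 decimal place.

Working in km (1 km = 1000 m; c in km⁻¹ = c in m⁻¹ × 1000):
⟨φ⟩ = (1/(z₂−z₁)) ∫ φ₀ e^(−cz) dz = φ₀·(e^(−c·z₁) − e^(−c·z₂)) / (c·(z₂−z₁))
e^(−0.634×0.8) = 0.6022; e^(−0.634×2.9) = 0.1590
⟨φ⟩ = 0.63 × (0.6022 − 0.1590) / (0.634 × 2.1) = 0.63 × 0.3328 = 0.2097

21.0%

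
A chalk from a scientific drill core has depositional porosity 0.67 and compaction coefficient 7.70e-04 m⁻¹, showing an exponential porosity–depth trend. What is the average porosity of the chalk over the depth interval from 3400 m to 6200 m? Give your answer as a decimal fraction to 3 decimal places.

Working in km (1 km = 1000 m; k in km⁻¹ = k in m⁻¹ × 1000):
⟨φ⟩ = (1/(d₂−d₁)) ∫ φ₀ e^(−kd) dd = φ₀·(e^(−k·d₁) − e^(−k·d₂)) / (k·(d₂−d₁))
e^(−0.77×3.4) = 0.0729; e^(−0.77×6.2) = 0.0084
⟨φ⟩ = 0.67 × (0.0729 − 0.0084) / (0.77 × 2.8) = 0.67 × 0.0299 = 0.0200

0.020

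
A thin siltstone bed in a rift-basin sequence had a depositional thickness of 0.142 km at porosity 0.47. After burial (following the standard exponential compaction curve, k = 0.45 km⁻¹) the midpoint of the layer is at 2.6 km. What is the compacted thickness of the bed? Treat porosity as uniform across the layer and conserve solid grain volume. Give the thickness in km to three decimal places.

Porosity at 2.6 km: n = 0.47·exp(−0.45×2.6) = 0.1459
Solid-volume conservation: h(1−n) = h₀(1−n₀) ⇒ h = h₀·(1−n₀)/(1−n)
h = 0.142 × (1 − 0.47)/(1 − 0.1459) = 0.142 × 0.6205 = 0.0881 km

0.088 km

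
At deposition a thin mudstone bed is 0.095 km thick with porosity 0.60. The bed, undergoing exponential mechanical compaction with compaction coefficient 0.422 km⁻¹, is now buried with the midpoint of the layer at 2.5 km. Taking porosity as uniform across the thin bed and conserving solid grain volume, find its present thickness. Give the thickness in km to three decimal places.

0.048 km

Porosity at 2.5 km: n = 0.6·exp(−0.422×2.5) = 0.2089
Solid-volume conservation: h(1−n) = h₀(1−n₀) ⇒ h = h₀·(1−n₀)/(1−n)
h = 0.095 × (1 − 0.6)/(1 − 0.2089) = 0.095 × 0.5056 = 0.0480 km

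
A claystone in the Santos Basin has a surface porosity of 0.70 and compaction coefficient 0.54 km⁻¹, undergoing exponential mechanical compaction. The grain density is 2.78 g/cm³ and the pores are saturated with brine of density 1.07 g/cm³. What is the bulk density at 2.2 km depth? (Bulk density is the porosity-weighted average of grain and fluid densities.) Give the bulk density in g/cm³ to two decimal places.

Porosity at depth: φ = 0.7·exp(−0.54×2.2) = 0.7×0.3048 = 0.2134
Bulk density: ρ_b = (1−φ)ρ_g + φ·ρ_f = 0.7866×2.78 + 0.2134×1.07
       = 2.187 + 0.228 = 2.415 g/cm³

2.42 g/cm³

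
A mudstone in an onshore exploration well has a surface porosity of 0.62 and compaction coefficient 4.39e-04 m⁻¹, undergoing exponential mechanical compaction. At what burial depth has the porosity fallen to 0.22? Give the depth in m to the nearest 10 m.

2360 m

Working in km (1 km = 1000 m; β in km⁻¹ = β in m⁻¹ × 1000):
Invert Athy's law: Z = ln(phi₀/phi) / β
Z = ln(0.62/0.22) / 0.439 = ln(2.818) / 0.439 = 1.0361 / 0.439 = 2.360 km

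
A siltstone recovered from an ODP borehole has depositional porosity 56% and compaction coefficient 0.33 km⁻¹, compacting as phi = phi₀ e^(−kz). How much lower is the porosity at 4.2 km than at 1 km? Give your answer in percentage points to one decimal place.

26.3 percentage points

phi(1) = 0.56·e^(−0.33×1) = 0.4026
phi(4.2) = 0.56·e^(−0.33×4.2) = 0.1400
Δphi = 0.4026 − 0.1400 = 0.2626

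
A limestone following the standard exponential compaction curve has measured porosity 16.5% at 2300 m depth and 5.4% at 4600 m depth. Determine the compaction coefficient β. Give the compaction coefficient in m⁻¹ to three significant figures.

Working in km (1 km = 1000 m; β in km⁻¹ = β in m⁻¹ × 1000):
Athy: phi(z) = phi₀ e^(−βz) ⇒ phi₁/phi₂ = e^{β(z₂−z₁)} ⇒ β = ln(phi₁/phi₂)/(z₂−z₁)
β = ln(0.165/0.054) / (4.6 − 2.3) = ln(3.056) / 2.3 = 1.1170 / 2.3 = 0.4856 km⁻¹

0.000486 m⁻¹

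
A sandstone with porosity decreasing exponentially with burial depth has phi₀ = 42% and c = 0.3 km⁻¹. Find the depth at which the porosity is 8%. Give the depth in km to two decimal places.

Invert Athy's law: d = ln(phi₀/phi) / c
d = ln(0.42/0.08) / 0.3 = ln(5.25) / 0.3 = 1.6582 / 0.3 = 5.527 km

5.53 km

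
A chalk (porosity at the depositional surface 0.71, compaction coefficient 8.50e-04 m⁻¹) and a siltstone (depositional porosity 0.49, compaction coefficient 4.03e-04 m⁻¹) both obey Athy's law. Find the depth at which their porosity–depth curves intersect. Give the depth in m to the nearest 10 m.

Working in km (1 km = 1000 m; β in km⁻¹ = β in m⁻¹ × 1000):
Set phi₀ₐ e^(−βₐd) = phi₀ᵦ e^(−βᵦd) ⇒ ln(phi₀ₐ/phi₀ᵦ) = (βₐ − βᵦ)·d
d = ln(0.71/0.49) / (0.85 − 0.403) = 0.3709 / 0.447 = 0.830 km

830 m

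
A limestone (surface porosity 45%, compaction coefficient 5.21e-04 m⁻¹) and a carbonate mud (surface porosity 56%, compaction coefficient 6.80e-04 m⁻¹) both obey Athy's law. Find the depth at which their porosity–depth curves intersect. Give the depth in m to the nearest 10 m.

Working in km (1 km = 1000 m; β in km⁻¹ = β in m⁻¹ × 1000):
Set phi₀ₐ e^(−βₐd) = phi₀ᵦ e^(−βᵦd) ⇒ ln(phi₀ₐ/phi₀ᵦ) = (βₐ − βᵦ)·d
d = ln(0.45/0.56) / (0.521 − 0.68) = -0.2187 / -0.159 = 1.375 km

1380 m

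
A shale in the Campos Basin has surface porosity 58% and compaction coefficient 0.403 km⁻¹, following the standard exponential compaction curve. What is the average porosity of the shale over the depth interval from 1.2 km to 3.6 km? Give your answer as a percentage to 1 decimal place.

22.9%

⟨φ⟩ = (1/(Z₂−Z₁)) ∫ φ₀ e^(−cZ) dZ = φ₀·(e^(−c·Z₁) − e^(−c·Z₂)) / (c·(Z₂−Z₁))
e^(−0.403×1.2) = 0.6166; e^(−0.403×3.6) = 0.2344
⟨φ⟩ = 0.58 × (0.6166 − 0.2344) / (0.403 × 2.4) = 0.58 × 0.3951 = 0.2292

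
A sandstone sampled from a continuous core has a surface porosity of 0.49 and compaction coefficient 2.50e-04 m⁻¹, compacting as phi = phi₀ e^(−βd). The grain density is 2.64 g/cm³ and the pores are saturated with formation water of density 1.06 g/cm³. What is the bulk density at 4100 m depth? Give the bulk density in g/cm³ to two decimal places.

Working in km (1 km = 1000 m; β in km⁻¹ = β in m⁻¹ × 1000):
Porosity at depth: phi = 0.49·exp(−0.25×4.1) = 0.49×0.3588 = 0.1758
Bulk density: ρ_b = (1−phi)ρ_g + phi·ρ_f = 0.8242×2.64 + 0.1758×1.06
       = 2.176 + 0.186 = 2.362 g/cm³

2.36 g/cm³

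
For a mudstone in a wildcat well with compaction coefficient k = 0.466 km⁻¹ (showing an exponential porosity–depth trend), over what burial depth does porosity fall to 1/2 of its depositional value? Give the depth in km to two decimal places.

1.49 km

n/n₀ = 1/2 ⇒ exp(−k·d) = 1/2 ⇒ d = ln(2) / k
d = 0.6931 / 0.466 = 1.487 km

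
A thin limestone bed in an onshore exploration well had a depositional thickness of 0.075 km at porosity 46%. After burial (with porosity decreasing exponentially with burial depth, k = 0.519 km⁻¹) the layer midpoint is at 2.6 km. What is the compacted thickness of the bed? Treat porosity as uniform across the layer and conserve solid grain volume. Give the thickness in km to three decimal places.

0.046 km

Porosity at 2.6 km: n = 0.46·exp(−0.519×2.6) = 0.1193
Solid-volume conservation: h(1−n) = h₀(1−n₀) ⇒ h = h₀·(1−n₀)/(1−n)
h = 0.075 × (1 − 0.46)/(1 − 0.1193) = 0.075 × 0.6132 = 0.0460 km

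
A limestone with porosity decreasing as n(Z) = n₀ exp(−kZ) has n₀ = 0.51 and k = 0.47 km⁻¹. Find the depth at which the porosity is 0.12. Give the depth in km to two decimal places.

Invert Athy's law: Z = ln(n₀/n) / k
Z = ln(0.51/0.12) / 0.47 = ln(4.25) / 0.47 = 1.4469 / 0.47 = 3.079 km

3.08 km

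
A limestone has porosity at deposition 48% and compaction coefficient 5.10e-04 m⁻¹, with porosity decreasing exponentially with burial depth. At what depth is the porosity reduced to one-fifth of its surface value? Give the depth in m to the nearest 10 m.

3160 m

Working in km (1 km = 1000 m; k in km⁻¹ = k in m⁻¹ × 1000):
n/n₀ = 1/5 ⇒ exp(−k·z) = 1/5 ⇒ z = ln(5) / k
z = 1.6094 / 0.51 = 3.156 km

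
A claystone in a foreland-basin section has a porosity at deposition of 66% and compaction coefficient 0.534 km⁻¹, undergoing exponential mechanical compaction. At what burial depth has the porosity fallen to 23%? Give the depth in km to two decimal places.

1.97 km

Invert Athy's law: z = ln(n₀/n) / β
z = ln(0.66/0.23) / 0.534 = ln(2.87) / 0.534 = 1.0542 / 0.534 = 1.974 km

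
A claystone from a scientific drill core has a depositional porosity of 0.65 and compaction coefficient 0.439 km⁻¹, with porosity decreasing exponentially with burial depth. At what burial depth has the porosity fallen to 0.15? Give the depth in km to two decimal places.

Invert Athy's law: d = ln(φ₀/φ) / c
d = ln(0.65/0.15) / 0.439 = ln(4.333) / 0.439 = 1.4663 / 0.439 = 3.340 km

3.34 km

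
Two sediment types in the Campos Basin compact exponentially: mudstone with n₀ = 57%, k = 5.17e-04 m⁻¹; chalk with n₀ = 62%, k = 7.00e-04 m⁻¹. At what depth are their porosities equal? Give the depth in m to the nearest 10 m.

460 m

Working in km (1 km = 1000 m; k in km⁻¹ = k in m⁻¹ × 1000):
Set n₀ₐ e^(−kₐz) = n₀ᵦ e^(−kᵦz) ⇒ ln(n₀ₐ/n₀ᵦ) = (kₐ − kᵦ)·z
z = ln(0.57/0.62) / (0.517 − 0.7) = -0.0841 / -0.183 = 0.459 km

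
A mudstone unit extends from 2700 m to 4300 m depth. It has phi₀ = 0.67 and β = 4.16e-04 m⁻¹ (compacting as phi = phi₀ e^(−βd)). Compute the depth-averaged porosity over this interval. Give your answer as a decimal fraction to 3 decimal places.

0.159

Working in km (1 km = 1000 m; β in km⁻¹ = β in m⁻¹ × 1000):
⟨phi⟩ = (1/(d₂−d₁)) ∫ phi₀ e^(−βd) dd = phi₀·(e^(−β·d₁) − e^(−β·d₂)) / (β·(d₂−d₁))
e^(−0.416×2.7) = 0.3252; e^(−0.416×4.3) = 0.1672
⟨phi⟩ = 0.67 × (0.3252 − 0.1672) / (0.416 × 1.6) = 0.67 × 0.2375 = 0.1591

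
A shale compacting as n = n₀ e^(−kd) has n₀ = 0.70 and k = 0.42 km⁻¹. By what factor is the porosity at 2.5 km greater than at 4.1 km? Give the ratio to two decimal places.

n(d₁)/n(d₂) = e^(−k·d₁)/e^(−k·d₂) = e^{k(d₂−d₁)}
= exp(0.42 × 1.6) = exp(0.672) = 1.9581

1.96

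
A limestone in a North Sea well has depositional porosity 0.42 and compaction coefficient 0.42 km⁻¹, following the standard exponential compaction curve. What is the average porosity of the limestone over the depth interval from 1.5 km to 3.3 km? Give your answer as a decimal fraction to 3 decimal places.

⟨phi⟩ = (1/(d₂−d₁)) ∫ phi₀ e^(−cd) dd = phi₀·(e^(−c·d₁) − e^(−c·d₂)) / (c·(d₂−d₁))
e^(−0.42×1.5) = 0.5326; e^(−0.42×3.3) = 0.2501
⟨phi⟩ = 0.42 × (0.5326 − 0.2501) / (0.42 × 1.8) = 0.42 × 0.3737 = 0.1570

0.157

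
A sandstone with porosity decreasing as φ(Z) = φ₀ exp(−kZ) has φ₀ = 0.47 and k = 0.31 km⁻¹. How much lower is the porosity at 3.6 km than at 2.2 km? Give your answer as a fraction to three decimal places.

φ(2.2) = 0.47·e^(−0.31×2.2) = 0.2376
φ(3.6) = 0.47·e^(−0.31×3.6) = 0.1540
Δφ = 0.2376 − 0.1540 = 0.0837

0.084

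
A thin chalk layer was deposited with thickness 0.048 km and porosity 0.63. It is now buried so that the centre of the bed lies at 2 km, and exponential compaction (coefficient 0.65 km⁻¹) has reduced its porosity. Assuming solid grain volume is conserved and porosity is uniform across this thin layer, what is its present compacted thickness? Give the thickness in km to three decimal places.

Porosity at 2 km: phi = 0.63·exp(−0.65×2) = 0.1717
Solid-volume conservation: h(1−phi) = h₀(1−phi₀) ⇒ h = h₀·(1−phi₀)/(1−phi)
h = 0.048 × (1 − 0.63)/(1 − 0.1717) = 0.048 × 0.4467 = 0.0214 km

0.021 km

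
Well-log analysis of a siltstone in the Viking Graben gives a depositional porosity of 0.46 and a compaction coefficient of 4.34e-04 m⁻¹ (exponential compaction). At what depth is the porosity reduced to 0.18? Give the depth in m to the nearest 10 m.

Working in km (1 km = 1000 m; β in km⁻¹ = β in m⁻¹ × 1000):
Invert Athy's law: z = ln(n₀/n) / β
z = ln(0.46/0.18) / 0.434 = ln(2.556) / 0.434 = 0.9383 / 0.434 = 2.162 km

2160 m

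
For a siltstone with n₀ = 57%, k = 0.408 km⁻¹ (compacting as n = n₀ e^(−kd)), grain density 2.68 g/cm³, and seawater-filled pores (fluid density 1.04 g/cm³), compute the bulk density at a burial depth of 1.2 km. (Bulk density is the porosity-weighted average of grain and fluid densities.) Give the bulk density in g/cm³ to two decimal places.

Porosity at depth: n = 0.57·exp(−0.408×1.2) = 0.57×0.6129 = 0.3493
Bulk density: ρ_b = (1−n)ρ_g + n·ρ_f = 0.6507×2.68 + 0.3493×1.04
       = 1.744 + 0.363 = 2.107 g/cm³

2.11 g/cm³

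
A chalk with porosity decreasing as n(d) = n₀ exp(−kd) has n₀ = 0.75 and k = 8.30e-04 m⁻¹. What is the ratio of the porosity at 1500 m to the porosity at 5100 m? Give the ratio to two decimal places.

Working in km (1 km = 1000 m; k in km⁻¹ = k in m⁻¹ × 1000):
n(d₁)/n(d₂) = e^(−k·d₁)/e^(−k·d₂) = e^{k(d₂−d₁)}
= exp(0.83 × 3.6) = exp(2.988) = 19.8460

19.85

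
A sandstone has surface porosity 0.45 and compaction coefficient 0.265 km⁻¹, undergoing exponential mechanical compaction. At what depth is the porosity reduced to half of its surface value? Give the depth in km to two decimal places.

2.62 km

phi/phi₀ = 1/2 ⇒ exp(−β·Z) = 1/2 ⇒ Z = ln(2) / β
Z = 0.6931 / 0.265 = 2.616 km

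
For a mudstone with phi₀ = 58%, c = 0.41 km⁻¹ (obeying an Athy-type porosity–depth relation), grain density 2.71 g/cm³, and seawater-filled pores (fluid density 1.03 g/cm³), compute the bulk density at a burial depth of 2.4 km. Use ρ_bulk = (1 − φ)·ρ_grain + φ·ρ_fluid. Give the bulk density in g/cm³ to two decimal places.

Porosity at depth: phi = 0.58·exp(−0.41×2.4) = 0.58×0.3738 = 0.2168
Bulk density: ρ_b = (1−phi)ρ_g + phi·ρ_f = 0.7832×2.71 + 0.2168×1.03
       = 2.122 + 0.223 = 2.346 g/cm³

2.35 g/cm³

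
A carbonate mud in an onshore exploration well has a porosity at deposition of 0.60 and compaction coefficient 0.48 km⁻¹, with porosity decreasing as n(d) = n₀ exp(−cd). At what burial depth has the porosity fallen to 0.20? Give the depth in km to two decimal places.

2.29 km

Invert Athy's law: d = ln(n₀/n) / c
d = ln(0.6/0.2) / 0.48 = ln(3) / 0.48 = 1.0986 / 0.48 = 2.289 km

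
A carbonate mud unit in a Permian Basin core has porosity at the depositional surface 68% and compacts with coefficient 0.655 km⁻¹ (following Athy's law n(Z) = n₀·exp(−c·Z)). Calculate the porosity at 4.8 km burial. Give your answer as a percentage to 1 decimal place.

2.9%

n = n₀·exp(−c·Z) = 0.68 × exp(−0.655 × 4.8) = 0.68 × exp(−3.144)
  = 0.68 × 0.0431 = 0.0293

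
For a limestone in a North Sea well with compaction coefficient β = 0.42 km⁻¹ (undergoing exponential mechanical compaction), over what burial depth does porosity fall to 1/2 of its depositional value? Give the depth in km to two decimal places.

n/n₀ = 1/2 ⇒ exp(−β·z) = 1/2 ⇒ z = ln(2) / β
z = 0.6931 / 0.42 = 1.650 km

1.65 km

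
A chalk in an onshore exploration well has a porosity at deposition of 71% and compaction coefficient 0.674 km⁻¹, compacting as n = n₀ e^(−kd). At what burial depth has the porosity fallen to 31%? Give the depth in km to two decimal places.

1.23 km

Invert Athy's law: d = ln(n₀/n) / k
d = ln(0.71/0.31) / 0.674 = ln(2.29) / 0.674 = 0.8287 / 0.674 = 1.230 km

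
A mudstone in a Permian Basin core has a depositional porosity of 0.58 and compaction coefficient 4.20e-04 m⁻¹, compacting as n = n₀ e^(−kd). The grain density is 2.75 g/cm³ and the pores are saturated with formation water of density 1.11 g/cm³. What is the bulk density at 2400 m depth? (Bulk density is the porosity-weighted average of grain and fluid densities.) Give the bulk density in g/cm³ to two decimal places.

2.40 g/cm³

Working in km (1 km = 1000 m; k in km⁻¹ = k in m⁻¹ × 1000):
Porosity at depth: n = 0.58·exp(−0.42×2.4) = 0.58×0.3649 = 0.2117
Bulk density: ρ_b = (1−n)ρ_g + n·ρ_f = 0.7883×2.75 + 0.2117×1.11
       = 2.168 + 0.235 = 2.403 g/cm³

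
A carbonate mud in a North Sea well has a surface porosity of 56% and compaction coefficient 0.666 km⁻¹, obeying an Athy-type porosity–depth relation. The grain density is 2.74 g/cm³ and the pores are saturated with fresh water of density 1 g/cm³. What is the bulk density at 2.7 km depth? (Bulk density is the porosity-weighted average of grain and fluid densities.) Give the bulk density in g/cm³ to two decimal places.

Porosity at depth: φ = 0.56·exp(−0.666×2.7) = 0.56×0.1656 = 0.0927
Bulk density: ρ_b = (1−φ)ρ_g + φ·ρ_f = 0.9073×2.74 + 0.0927×1
       = 2.486 + 0.093 = 2.579 g/cm³

2.58 g/cm³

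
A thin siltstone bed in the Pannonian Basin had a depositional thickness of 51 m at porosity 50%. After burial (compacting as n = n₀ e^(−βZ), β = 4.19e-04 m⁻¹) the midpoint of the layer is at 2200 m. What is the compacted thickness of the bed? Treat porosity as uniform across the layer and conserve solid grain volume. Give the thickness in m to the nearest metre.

32 m

Working in km (1 km = 1000 m; β in km⁻¹ = β in m⁻¹ × 1000):
Porosity at 2.2 km: n = 0.5·exp(−0.419×2.2) = 0.1989
Solid-volume conservation: h(1−n) = h₀(1−n₀) ⇒ h = h₀·(1−n₀)/(1−n)
h = 0.051 × (1 − 0.5)/(1 − 0.1989) = 0.051 × 0.6241 = 0.0318 km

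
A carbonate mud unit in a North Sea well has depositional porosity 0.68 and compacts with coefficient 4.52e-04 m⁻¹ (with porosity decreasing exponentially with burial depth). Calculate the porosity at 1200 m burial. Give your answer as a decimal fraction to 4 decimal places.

0.3953

Working in km (1 km = 1000 m; c in km⁻¹ = c in m⁻¹ × 1000):
φ = φ₀·exp(−c·d) = 0.68 × exp(−0.452 × 1.2) = 0.68 × exp(−0.5424)
  = 0.68 × 0.5814 = 0.3953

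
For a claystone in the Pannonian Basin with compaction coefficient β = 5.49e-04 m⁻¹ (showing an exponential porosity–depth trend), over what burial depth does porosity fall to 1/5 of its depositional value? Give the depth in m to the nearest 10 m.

Working in km (1 km = 1000 m; β in km⁻¹ = β in m⁻¹ × 1000):
φ/φ₀ = 1/5 ⇒ exp(−β·Z) = 1/5 ⇒ Z = ln(5) / β
Z = 1.6094 / 0.549 = 2.932 km

2930 m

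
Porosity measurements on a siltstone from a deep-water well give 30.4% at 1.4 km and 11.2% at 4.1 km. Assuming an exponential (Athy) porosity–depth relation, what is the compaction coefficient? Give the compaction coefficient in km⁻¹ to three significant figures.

0.370 km⁻¹

Athy: n(d) = n₀ e^(−cd) ⇒ n₁/n₂ = e^{c(d₂−d₁)} ⇒ c = ln(n₁/n₂)/(d₂−d₁)
c = ln(0.304/0.112) / (4.1 − 1.4) = ln(2.714) / 2.7 = 0.9985 / 2.7 = 0.3698 km⁻¹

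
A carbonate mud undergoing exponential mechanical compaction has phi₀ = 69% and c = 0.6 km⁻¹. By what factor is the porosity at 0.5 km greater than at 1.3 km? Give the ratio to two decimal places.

phi(z₁)/phi(z₂) = e^(−c·z₁)/e^(−c·z₂) = e^{c(z₂−z₁)}
= exp(0.6 × 0.8) = exp(0.48) = 1.6161

1.62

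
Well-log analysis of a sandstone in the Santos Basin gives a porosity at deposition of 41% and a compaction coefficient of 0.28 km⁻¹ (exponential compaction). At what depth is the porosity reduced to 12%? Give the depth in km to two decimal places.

4.39 km

Invert Athy's law: z = ln(phi₀/phi) / β
z = ln(0.41/0.12) / 0.28 = ln(3.417) / 0.28 = 1.2287 / 0.28 = 4.388 km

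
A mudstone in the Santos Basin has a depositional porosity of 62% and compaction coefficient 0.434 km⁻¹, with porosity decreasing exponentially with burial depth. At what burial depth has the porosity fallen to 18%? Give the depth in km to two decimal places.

Invert Athy's law: Z = ln(φ₀/φ) / k
Z = ln(0.62/0.18) / 0.434 = ln(3.444) / 0.434 = 1.2368 / 0.434 = 2.850 km

2.85 km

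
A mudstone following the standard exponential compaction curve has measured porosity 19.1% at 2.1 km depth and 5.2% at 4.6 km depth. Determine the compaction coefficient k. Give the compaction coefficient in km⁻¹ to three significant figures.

0.520 km⁻¹

Athy: phi(d) = phi₀ e^(−kd) ⇒ phi₁/phi₂ = e^{k(d₂−d₁)} ⇒ k = ln(phi₁/phi₂)/(d₂−d₁)
k = ln(0.191/0.052) / (4.6 − 2.1) = ln(3.673) / 2.5 = 1.3010 / 2.5 = 0.5204 km⁻¹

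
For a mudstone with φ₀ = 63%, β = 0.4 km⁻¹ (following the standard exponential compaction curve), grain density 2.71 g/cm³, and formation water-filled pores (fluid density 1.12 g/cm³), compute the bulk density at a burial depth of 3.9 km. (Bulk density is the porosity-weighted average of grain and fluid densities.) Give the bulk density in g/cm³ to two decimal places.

Porosity at depth: φ = 0.63·exp(−0.4×3.9) = 0.63×0.2101 = 0.1324
Bulk density: ρ_b = (1−φ)ρ_g + φ·ρ_f = 0.8676×2.71 + 0.1324×1.12
       = 2.351 + 0.148 = 2.500 g/cm³

2.50 g/cm³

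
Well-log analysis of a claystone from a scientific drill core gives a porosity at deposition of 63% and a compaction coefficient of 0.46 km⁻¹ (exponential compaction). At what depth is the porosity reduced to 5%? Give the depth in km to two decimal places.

5.51 km

Invert Athy's law: d = ln(n₀/n) / k
d = ln(0.63/0.05) / 0.46 = ln(12.6) / 0.46 = 2.5337 / 0.46 = 5.508 km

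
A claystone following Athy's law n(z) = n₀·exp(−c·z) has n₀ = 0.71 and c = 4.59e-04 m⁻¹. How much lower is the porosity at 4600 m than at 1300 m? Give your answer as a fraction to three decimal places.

Working in km (1 km = 1000 m; c in km⁻¹ = c in m⁻¹ × 1000):
n(1.3) = 0.71·e^(−0.459×1.3) = 0.3909
n(4.6) = 0.71·e^(−0.459×4.6) = 0.0860
Δn = 0.3909 − 0.0860 = 0.3050

0.305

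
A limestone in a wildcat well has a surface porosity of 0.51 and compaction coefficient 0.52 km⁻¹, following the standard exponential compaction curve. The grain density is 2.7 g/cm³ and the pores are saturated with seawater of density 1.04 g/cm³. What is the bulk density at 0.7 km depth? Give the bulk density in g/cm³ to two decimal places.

Porosity at depth: n = 0.51·exp(−0.52×0.7) = 0.51×0.6949 = 0.3544
Bulk density: ρ_b = (1−n)ρ_g + n·ρ_f = 0.6456×2.7 + 0.3544×1.04
       = 1.743 + 0.369 = 2.112 g/cm³

2.11 g/cm³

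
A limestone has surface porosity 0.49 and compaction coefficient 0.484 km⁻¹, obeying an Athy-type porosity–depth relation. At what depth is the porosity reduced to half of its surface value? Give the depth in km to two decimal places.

phi/phi₀ = 1/2 ⇒ exp(−β·z) = 1/2 ⇒ z = ln(2) / β
z = 0.6931 / 0.484 = 1.432 km

1.43 km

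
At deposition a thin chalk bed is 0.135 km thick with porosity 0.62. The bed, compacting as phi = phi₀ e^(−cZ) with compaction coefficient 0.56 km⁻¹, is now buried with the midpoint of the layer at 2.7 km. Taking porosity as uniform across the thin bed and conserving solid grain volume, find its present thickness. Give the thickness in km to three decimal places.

Porosity at 2.7 km: phi = 0.62·exp(−0.56×2.7) = 0.1367
Solid-volume conservation: h(1−phi) = h₀(1−phi₀) ⇒ h = h₀·(1−phi₀)/(1−phi)
h = 0.135 × (1 − 0.62)/(1 − 0.1367) = 0.135 × 0.4402 = 0.0594 km

0.059 km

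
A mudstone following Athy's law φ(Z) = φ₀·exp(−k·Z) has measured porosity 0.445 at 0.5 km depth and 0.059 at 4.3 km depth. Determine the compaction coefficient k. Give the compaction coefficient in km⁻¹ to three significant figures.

0.532 km⁻¹

Athy: φ(Z) = φ₀ e^(−kZ) ⇒ φ₁/φ₂ = e^{k(Z₂−Z₁)} ⇒ k = ln(φ₁/φ₂)/(Z₂−Z₁)
k = ln(0.445/0.059) / (4.3 − 0.5) = ln(7.542) / 3.8 = 2.0205 / 3.8 = 0.5317 km⁻¹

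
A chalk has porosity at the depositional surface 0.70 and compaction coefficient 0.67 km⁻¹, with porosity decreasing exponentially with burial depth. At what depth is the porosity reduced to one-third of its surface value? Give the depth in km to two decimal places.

phi/phi₀ = 1/3 ⇒ exp(−β·Z) = 1/3 ⇒ Z = ln(3) / β
Z = 1.0986 / 0.67 = 1.640 km

1.64 km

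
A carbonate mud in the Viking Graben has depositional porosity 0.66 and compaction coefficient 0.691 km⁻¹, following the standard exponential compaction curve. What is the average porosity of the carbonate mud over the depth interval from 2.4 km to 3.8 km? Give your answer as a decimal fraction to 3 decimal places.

0.081

⟨phi⟩ = (1/(Z₂−Z₁)) ∫ phi₀ e^(−kZ) dZ = phi₀·(e^(−k·Z₁) − e^(−k·Z₂)) / (k·(Z₂−Z₁))
e^(−0.691×2.4) = 0.1904; e^(−0.691×3.8) = 0.0724
⟨phi⟩ = 0.66 × (0.1904 − 0.0724) / (0.691 × 1.4) = 0.66 × 0.1220 = 0.0805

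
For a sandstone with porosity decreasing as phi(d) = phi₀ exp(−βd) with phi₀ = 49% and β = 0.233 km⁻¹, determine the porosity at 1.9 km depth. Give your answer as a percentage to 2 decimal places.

31.47%

phi = phi₀·exp(−β·d) = 0.49 × exp(−0.233 × 1.9) = 0.49 × exp(−0.4427)
  = 0.49 × 0.6423 = 0.3147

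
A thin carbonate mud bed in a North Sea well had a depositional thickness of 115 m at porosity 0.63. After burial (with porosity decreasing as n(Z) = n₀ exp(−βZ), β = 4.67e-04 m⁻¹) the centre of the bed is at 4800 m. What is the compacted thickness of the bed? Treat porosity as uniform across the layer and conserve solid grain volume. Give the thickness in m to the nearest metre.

46 m

Working in km (1 km = 1000 m; β in km⁻¹ = β in m⁻¹ × 1000):
Porosity at 4.8 km: n = 0.63·exp(−0.467×4.8) = 0.0670
Solid-volume conservation: h(1−n) = h₀(1−n₀) ⇒ h = h₀·(1−n₀)/(1−n)
h = 0.115 × (1 − 0.63)/(1 − 0.0670) = 0.115 × 0.3966 = 0.0456 km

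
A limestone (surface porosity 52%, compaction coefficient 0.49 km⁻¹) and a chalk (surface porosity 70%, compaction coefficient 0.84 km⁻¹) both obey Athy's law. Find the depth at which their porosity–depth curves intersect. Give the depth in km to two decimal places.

Set φ₀ₐ e^(−βₐz) = φ₀ᵦ e^(−βᵦz) ⇒ ln(φ₀ₐ/φ₀ᵦ) = (βₐ − βᵦ)·z
z = ln(0.52/0.7) / (0.49 − 0.84) = -0.2973 / -0.35 = 0.849 km

0.85 km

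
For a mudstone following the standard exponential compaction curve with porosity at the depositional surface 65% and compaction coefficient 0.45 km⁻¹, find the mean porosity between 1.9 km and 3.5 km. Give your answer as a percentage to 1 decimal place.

⟨n⟩ = (1/(d₂−d₁)) ∫ n₀ e^(−kd) dd = n₀·(e^(−k·d₁) − e^(−k·d₂)) / (k·(d₂−d₁))
e^(−0.45×1.9) = 0.4253; e^(−0.45×3.5) = 0.2070
⟨n⟩ = 0.65 × (0.4253 − 0.2070) / (0.45 × 1.6) = 0.65 × 0.3032 = 0.1971

19.7%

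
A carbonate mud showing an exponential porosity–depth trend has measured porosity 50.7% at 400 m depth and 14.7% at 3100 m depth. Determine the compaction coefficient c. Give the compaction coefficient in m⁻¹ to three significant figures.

Working in km (1 km = 1000 m; c in km⁻¹ = c in m⁻¹ × 1000):
Athy: phi(Z) = phi₀ e^(−cZ) ⇒ phi₁/phi₂ = e^{c(Z₂−Z₁)} ⇒ c = ln(phi₁/phi₂)/(Z₂−Z₁)
c = ln(0.507/0.147) / (3.1 − 0.4) = ln(3.449) / 2.7 = 1.2381 / 2.7 = 0.4585 km⁻¹

0.000459 m⁻¹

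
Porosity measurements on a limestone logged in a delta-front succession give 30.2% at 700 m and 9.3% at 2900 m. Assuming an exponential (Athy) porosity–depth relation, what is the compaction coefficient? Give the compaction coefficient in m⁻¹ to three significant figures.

0.000535 m⁻¹

Working in km (1 km = 1000 m; c in km⁻¹ = c in m⁻¹ × 1000):
Athy: n(Z) = n₀ e^(−cZ) ⇒ n₁/n₂ = e^{c(Z₂−Z₁)} ⇒ c = ln(n₁/n₂)/(Z₂−Z₁)
c = ln(0.302/0.093) / (2.9 − 0.7) = ln(3.247) / 2.2 = 1.1778 / 2.2 = 0.5354 km⁻¹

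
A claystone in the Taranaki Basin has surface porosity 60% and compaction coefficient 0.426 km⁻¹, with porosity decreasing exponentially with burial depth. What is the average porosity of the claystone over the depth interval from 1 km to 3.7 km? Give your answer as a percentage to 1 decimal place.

23.3%

⟨n⟩ = (1/(Z₂−Z₁)) ∫ n₀ e^(−cZ) dZ = n₀·(e^(−c·Z₁) − e^(−c·Z₂)) / (c·(Z₂−Z₁))
e^(−0.426×1) = 0.6531; e^(−0.426×3.7) = 0.2068
⟨n⟩ = 0.6 × (0.6531 − 0.2068) / (0.426 × 2.7) = 0.6 × 0.3881 = 0.2328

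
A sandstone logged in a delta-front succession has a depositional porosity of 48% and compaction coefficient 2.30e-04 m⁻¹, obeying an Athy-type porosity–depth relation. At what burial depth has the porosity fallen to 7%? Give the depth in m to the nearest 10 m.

Working in km (1 km = 1000 m; β in km⁻¹ = β in m⁻¹ × 1000):
Invert Athy's law: Z = ln(n₀/n) / β
Z = ln(0.48/0.07) / 0.23 = ln(6.857) / 0.23 = 1.9253 / 0.23 = 8.371 km

8370 m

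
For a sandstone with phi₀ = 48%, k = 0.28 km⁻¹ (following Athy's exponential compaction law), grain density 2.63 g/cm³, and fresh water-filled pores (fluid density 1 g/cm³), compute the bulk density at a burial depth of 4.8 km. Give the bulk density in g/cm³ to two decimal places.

Porosity at depth: phi = 0.48·exp(−0.28×4.8) = 0.48×0.2608 = 0.1252
Bulk density: ρ_b = (1−phi)ρ_g + phi·ρ_f = 0.8748×2.63 + 0.1252×1
       = 2.301 + 0.125 = 2.426 g/cm³

2.43 g/cm³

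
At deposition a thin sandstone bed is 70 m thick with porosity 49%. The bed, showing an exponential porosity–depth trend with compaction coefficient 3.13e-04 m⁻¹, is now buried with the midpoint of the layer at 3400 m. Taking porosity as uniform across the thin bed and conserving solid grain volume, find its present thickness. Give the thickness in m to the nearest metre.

43 m

Working in km (1 km = 1000 m; β in km⁻¹ = β in m⁻¹ × 1000):
Porosity at 3.4 km: φ = 0.49·exp(−0.313×3.4) = 0.1691
Solid-volume conservation: h(1−φ) = h₀(1−φ₀) ⇒ h = h₀·(1−φ₀)/(1−φ)
h = 0.07 × (1 − 0.49)/(1 − 0.1691) = 0.07 × 0.6138 = 0.0430 km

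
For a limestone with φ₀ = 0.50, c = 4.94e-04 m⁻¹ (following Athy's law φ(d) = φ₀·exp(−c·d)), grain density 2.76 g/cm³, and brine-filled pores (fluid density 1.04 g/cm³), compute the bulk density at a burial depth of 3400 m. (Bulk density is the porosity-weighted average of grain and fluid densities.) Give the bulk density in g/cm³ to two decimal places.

Working in km (1 km = 1000 m; c in km⁻¹ = c in m⁻¹ × 1000):
Porosity at depth: φ = 0.5·exp(−0.494×3.4) = 0.5×0.1864 = 0.0932
Bulk density: ρ_b = (1−φ)ρ_g + φ·ρ_f = 0.9068×2.76 + 0.0932×1.04
       = 2.503 + 0.097 = 2.600 g/cm³

2.60 g/cm³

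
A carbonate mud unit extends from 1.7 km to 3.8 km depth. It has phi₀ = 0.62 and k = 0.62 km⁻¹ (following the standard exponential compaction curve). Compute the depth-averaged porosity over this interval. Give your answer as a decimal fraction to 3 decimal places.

0.121

⟨phi⟩ = (1/(d₂−d₁)) ∫ phi₀ e^(−kd) dd = phi₀·(e^(−k·d₁) − e^(−k·d₂)) / (k·(d₂−d₁))
e^(−0.62×1.7) = 0.3485; e^(−0.62×3.8) = 0.0948
⟨phi⟩ = 0.62 × (0.3485 − 0.0948) / (0.62 × 2.1) = 0.62 × 0.1949 = 0.1208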